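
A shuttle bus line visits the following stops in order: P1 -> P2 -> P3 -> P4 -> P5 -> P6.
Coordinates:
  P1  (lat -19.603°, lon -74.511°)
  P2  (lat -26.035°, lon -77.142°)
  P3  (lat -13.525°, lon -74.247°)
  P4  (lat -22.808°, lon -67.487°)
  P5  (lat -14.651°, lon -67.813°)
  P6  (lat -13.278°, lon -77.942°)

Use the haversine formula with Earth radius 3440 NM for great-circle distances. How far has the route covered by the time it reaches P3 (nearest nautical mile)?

Leg distances:
P1→P2: 412.7 NM  (cumulative 412.7 NM)
P2→P3: 768.6 NM  (cumulative 1181.3 NM)
Cumulative distance at P3 ≈ 1181 NM.

1181 NM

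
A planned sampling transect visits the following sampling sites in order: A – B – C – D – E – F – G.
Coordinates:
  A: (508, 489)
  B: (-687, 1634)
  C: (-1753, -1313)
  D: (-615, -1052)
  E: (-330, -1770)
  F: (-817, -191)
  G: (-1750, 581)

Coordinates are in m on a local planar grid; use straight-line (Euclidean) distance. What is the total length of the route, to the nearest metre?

9592 m

Leg distances:
A→B: 1655.0 m  (cumulative 1655.0 m)
B→C: 3133.9 m  (cumulative 4788.9 m)
C→D: 1167.5 m  (cumulative 5956.4 m)
D→E: 772.5 m  (cumulative 6728.9 m)
E→F: 1652.4 m  (cumulative 8381.3 m)
F→G: 1211.0 m  (cumulative 9592.3 m)
Total route length ≈ 9592 m.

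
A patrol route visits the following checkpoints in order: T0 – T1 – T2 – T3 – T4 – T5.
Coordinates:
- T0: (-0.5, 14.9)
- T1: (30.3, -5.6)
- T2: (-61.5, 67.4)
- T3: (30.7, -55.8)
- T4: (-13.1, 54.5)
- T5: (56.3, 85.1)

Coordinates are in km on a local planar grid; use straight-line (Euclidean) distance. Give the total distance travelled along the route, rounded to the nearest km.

503 km

Leg distances:
T0→T1: 37.0 km  (cumulative 37.0 km)
T1→T2: 117.3 km  (cumulative 154.3 km)
T2→T3: 153.9 km  (cumulative 308.2 km)
T3→T4: 118.7 km  (cumulative 426.8 km)
T4→T5: 75.8 km  (cumulative 502.7 km)
Total route length ≈ 503 km.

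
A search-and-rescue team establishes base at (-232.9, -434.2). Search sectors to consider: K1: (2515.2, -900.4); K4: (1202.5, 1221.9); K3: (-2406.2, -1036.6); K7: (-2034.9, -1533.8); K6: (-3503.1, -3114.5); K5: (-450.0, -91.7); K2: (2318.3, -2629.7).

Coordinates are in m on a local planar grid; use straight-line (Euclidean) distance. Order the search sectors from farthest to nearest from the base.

Computing each straight-line distance from (-232.9, -434.2):
K6 (-3503.1, -3114.5): 4228.3 m
K2 (2318.3, -2629.7): 3365.8 m
K1 (2515.2, -900.4): 2787.4 m
K3 (-2406.2, -1036.6): 2255.2 m
K4 (1202.5, 1221.9): 2191.6 m
K7 (-2034.9, -1533.8): 2111.0 m
K5 (-450.0, -91.7): 405.5 m

K6, K2, K1, K3, K4, K7, K5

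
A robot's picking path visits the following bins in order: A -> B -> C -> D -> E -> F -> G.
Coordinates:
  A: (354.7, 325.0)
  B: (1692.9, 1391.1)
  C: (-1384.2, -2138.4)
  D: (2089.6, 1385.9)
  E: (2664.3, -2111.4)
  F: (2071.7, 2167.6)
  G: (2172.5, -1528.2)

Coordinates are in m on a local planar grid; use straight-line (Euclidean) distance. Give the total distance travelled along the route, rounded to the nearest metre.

22903 m

Leg distances:
A→B: 1710.9 m  (cumulative 1710.9 m)
B→C: 4682.5 m  (cumulative 6393.5 m)
C→D: 4948.5 m  (cumulative 11342.0 m)
D→E: 3544.2 m  (cumulative 14886.2 m)
E→F: 4319.8 m  (cumulative 19206.0 m)
F→G: 3697.2 m  (cumulative 22903.2 m)
Total route length ≈ 22903 m.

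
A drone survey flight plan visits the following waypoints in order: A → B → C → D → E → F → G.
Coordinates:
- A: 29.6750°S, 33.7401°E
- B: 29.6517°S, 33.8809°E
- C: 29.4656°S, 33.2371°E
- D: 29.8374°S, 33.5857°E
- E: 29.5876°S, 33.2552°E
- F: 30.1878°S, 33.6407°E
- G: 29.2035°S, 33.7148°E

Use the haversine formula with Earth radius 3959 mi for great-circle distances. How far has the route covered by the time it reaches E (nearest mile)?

Leg distances:
A→B: 8.6 mi  (cumulative 8.6 mi)
B→C: 40.8 mi  (cumulative 49.4 mi)
C→D: 33.1 mi  (cumulative 82.5 mi)
D→E: 26.3 mi  (cumulative 108.8 mi)
Cumulative distance at E ≈ 109 mi.

109 mi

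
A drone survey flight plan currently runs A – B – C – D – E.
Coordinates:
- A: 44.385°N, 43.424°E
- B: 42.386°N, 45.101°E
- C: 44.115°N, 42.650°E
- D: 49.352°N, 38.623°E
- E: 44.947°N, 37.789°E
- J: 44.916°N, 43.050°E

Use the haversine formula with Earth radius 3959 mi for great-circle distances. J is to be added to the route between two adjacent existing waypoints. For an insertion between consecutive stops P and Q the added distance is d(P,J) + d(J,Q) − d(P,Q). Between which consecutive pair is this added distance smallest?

between C and D

Added distance for inserting J between each consecutive pair:
A–B: 81.9 mi
B–C: 89.7 mi
C–D: 20.2 mi
D–E: 320.8 mi
Smallest added distance is 20.2 mi, inserting between C and D.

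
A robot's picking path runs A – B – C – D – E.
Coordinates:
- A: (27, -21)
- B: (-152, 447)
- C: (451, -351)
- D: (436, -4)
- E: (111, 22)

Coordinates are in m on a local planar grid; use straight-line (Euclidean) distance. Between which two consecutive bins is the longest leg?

Leg distances:
A→B: 501.1 m
B→C: 1000.2 m
C→D: 347.3 m
D→E: 326.0 m
The longest leg is B–C at 1000.2 m.

B–C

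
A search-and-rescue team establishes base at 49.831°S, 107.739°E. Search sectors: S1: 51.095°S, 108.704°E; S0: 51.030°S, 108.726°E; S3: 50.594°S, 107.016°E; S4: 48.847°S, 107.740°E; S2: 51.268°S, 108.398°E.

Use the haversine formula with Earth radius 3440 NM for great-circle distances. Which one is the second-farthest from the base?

S1

Distances from the base (49.831°S, 107.739°E):
S2: 89.9 NM
S1: 84.4 NM
S0: 81.3 NM
S4: 59.1 NM
S3: 53.6 NM
The second-farthest is S1 at 84.4 NM.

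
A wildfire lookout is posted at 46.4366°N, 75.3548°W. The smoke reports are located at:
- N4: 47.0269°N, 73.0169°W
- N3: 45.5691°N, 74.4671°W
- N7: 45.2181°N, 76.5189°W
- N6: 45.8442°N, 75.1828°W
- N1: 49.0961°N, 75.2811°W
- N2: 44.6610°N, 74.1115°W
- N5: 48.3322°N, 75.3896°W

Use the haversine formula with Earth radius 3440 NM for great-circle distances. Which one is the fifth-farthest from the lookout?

N7

Distance to each, sorted:
N1: 159.7 NM
N2: 118.7 NM
N5: 113.8 NM
N4: 102.5 NM
N7: 87.9 NM
N3: 63.9 NM
N6: 36.3 NM
The fifth-farthest is N7 at 87.9 NM.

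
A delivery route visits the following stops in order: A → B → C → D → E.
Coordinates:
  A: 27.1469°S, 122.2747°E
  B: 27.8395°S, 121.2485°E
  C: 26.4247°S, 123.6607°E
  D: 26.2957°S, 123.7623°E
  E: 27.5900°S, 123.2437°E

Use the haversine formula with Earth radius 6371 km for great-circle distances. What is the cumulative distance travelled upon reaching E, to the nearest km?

583 km

Leg distances:
A→B: 127.2 km  (cumulative 127.2 km)
B→C: 285.9 km  (cumulative 413.1 km)
C→D: 17.6 km  (cumulative 430.6 km)
D→E: 152.8 km  (cumulative 583.4 km)
Cumulative distance at E ≈ 583 km.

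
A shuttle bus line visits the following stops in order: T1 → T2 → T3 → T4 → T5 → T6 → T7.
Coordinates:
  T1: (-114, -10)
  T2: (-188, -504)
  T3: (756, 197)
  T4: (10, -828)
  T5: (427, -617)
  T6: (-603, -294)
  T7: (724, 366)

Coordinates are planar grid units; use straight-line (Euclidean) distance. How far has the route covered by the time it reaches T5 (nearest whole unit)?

3410

Leg distances:
T1→T2: 499.5  (cumulative 499.5)
T2→T3: 1175.8  (cumulative 1675.3)
T3→T4: 1267.7  (cumulative 2943.1)
T4→T5: 467.3  (cumulative 3410.4)
Cumulative distance at T5 ≈ 3410.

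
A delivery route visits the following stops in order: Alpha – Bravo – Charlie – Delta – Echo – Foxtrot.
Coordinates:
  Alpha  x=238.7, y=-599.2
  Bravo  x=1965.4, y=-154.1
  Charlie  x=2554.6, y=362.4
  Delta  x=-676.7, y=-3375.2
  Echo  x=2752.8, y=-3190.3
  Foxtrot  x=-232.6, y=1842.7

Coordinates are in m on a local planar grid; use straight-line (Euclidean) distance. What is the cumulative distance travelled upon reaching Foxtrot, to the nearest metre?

16794 m

Leg distances:
Alpha→Bravo: 1783.1 m  (cumulative 1783.1 m)
Bravo→Charlie: 783.5 m  (cumulative 2566.7 m)
Charlie→Delta: 4940.7 m  (cumulative 7507.4 m)
Delta→Echo: 3434.5 m  (cumulative 10941.9 m)
Echo→Foxtrot: 5851.8 m  (cumulative 16793.7 m)
Cumulative distance at Foxtrot ≈ 16794 m.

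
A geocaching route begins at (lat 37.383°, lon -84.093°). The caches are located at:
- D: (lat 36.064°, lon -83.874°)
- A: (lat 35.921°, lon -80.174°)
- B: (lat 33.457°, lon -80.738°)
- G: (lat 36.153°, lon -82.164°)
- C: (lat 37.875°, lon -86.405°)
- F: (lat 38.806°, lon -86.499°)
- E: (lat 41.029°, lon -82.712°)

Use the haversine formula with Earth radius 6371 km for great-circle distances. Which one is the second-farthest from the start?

Distances from the start ((lat 37.383°, lon -84.093°)):
B: 531.9 km
E: 422.5 km
A: 385.5 km
F: 263.4 km
G: 219.6 km
C: 210.8 km
D: 148.0 km
The second-farthest is E at 422.5 km.

E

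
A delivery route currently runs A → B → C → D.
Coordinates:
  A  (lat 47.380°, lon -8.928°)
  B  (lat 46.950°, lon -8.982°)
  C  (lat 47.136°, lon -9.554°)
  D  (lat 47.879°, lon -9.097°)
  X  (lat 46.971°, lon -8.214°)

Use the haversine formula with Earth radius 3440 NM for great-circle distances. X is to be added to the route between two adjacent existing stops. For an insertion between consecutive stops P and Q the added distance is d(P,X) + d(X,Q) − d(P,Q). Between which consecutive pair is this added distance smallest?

between A and B

Added distance for inserting X between each consecutive pair:
A–B: 43.7 NM
B–C: 61.3 NM
C–D: 72.7 NM
Smallest added distance is 43.7 NM, inserting between A and B.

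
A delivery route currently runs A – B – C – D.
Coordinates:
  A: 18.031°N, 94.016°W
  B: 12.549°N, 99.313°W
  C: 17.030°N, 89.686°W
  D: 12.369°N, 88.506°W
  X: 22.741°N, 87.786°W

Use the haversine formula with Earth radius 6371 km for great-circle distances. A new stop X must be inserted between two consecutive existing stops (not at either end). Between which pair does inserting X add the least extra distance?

Added distance for inserting X between each consecutive pair:
A–B: 1665.4 km
B–C: 1181.5 km
C–D: 1287.6 km
Smallest added distance is 1181.5 km, inserting between B and C.

between B and C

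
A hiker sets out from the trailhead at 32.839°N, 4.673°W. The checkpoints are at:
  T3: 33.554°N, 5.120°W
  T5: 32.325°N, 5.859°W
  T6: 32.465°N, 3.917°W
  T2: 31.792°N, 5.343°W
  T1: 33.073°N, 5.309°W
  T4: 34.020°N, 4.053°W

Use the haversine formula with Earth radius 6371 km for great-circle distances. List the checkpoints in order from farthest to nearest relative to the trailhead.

Computing each great-circle distance from 32.839°N, 4.673°W:
T4 34.020°N, 4.053°W: 143.4 km
T2 31.792°N, 5.343°W: 132.4 km
T5 32.325°N, 5.859°W: 125.0 km
T3 33.554°N, 5.120°W: 89.7 km
T6 32.465°N, 3.917°W: 82.1 km
T1 33.073°N, 5.309°W: 64.8 km

T4, T2, T5, T3, T6, T1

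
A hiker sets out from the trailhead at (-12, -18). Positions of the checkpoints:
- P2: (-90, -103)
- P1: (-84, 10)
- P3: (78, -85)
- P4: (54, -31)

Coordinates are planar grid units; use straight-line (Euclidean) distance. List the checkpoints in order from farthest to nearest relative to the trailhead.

P2, P3, P1, P4

Distances from the trailhead:
P2 (-90, -103): 115.4
P3 (78, -85): 112.2
P1 (-84, 10): 77.3
P4 (54, -31): 67.3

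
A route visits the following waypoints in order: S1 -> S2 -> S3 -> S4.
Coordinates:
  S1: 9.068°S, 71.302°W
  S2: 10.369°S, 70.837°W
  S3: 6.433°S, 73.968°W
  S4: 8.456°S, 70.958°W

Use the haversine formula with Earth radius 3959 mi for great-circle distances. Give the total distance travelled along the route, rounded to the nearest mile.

690 mi

Leg distances:
S1→S2: 95.3 mi  (cumulative 95.3 mi)
S2→S3: 346.1 mi  (cumulative 441.4 mi)
S3→S4: 249.1 mi  (cumulative 690.5 mi)
Total route length ≈ 690 mi.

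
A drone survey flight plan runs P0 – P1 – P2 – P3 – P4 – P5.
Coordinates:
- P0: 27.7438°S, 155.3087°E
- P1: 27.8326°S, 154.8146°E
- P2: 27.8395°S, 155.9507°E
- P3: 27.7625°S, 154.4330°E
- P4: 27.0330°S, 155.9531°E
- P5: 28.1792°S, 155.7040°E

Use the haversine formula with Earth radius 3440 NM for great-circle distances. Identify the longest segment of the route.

P3–P4

Leg distances:
P0→P1: 26.8 NM
P1→P2: 60.3 NM
P2→P3: 80.7 NM
P3→P4: 92.1 NM
P4→P5: 70.1 NM
The longest leg is P3–P4 at 92.1 NM.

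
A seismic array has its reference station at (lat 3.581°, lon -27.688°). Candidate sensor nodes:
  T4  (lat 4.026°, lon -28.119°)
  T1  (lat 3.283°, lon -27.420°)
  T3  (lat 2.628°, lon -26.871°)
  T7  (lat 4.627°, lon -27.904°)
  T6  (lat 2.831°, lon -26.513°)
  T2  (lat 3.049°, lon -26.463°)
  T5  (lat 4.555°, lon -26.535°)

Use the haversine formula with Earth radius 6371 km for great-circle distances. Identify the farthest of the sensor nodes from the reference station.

T5

Distances from the reference station ((lat 3.581°, lon -27.688°)):
T5: 167.6 km
T6: 154.8 km
T2: 148.3 km
T3: 139.5 km
T7: 118.8 km
T4: 68.8 km
T1: 44.5 km
The farthest is T5 at 167.6 km.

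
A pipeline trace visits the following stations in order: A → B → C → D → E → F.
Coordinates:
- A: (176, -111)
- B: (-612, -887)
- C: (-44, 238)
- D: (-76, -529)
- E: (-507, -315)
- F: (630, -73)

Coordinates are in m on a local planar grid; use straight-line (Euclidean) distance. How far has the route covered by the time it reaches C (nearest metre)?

2366 m

Leg distances:
A→B: 1105.9 m  (cumulative 1105.9 m)
B→C: 1260.3 m  (cumulative 2366.2 m)
Cumulative distance at C ≈ 2366 m.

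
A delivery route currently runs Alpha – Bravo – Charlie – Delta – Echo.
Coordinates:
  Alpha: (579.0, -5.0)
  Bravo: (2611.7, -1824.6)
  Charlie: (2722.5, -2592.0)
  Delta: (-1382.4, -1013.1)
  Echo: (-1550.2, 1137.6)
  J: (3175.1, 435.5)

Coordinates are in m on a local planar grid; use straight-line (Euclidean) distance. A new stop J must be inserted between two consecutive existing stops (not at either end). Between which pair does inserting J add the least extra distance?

between Alpha and Bravo

Added distance for inserting J between each consecutive pair:
Alpha–Bravo: 2234.3 m
Bravo–Charlie: 4615.1 m
Charlie–Delta: 3445.2 m
Delta–Echo: 7402.1 m
Smallest added distance is 2234.3 m, inserting between Alpha and Bravo.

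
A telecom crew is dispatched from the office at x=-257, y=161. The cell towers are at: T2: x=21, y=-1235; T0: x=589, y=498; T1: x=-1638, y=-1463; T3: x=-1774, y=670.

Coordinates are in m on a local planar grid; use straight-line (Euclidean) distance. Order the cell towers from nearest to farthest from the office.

Computing each straight-line distance from x=-257, y=161:
T0 x=589, y=498: 910.7 m
T2 x=21, y=-1235: 1423.4 m
T3 x=-1774, y=670: 1600.1 m
T1 x=-1638, y=-1463: 2131.8 m

T0, T2, T3, T1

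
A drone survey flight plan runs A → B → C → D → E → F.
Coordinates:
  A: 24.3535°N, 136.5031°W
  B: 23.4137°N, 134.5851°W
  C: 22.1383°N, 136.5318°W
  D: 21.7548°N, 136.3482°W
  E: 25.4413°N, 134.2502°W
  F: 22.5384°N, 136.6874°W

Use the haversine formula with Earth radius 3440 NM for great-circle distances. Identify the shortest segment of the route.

C–D

Leg distances:
A→B: 119.5 NM
B→C: 132.2 NM
C→D: 25.2 NM
D→E: 249.6 NM
E→F: 219.6 NM
The shortest leg is C–D at 25.2 NM.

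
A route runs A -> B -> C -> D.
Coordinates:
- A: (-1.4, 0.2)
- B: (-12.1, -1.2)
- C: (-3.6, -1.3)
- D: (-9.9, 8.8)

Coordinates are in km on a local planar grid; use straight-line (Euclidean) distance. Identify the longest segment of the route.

C–D

Leg distances:
A→B: 10.8 km
B→C: 8.5 km
C→D: 11.9 km
The longest leg is C–D at 11.9 km.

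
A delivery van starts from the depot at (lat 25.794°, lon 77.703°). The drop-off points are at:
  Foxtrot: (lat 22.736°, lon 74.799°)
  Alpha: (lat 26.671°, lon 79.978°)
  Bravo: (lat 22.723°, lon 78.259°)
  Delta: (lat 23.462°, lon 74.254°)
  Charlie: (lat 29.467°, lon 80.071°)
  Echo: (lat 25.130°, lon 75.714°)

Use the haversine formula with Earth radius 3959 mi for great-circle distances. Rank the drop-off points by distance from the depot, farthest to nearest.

Computing each great-circle distance from (lat 25.794°, lon 77.703°):
Charlie (lat 29.467°, lon 80.071°): 292.3 mi
Foxtrot (lat 22.736°, lon 74.799°): 279.5 mi
Delta (lat 23.462°, lon 74.254°): 270.0 mi
Bravo (lat 22.723°, lon 78.259°): 215.1 mi
Alpha (lat 26.671°, lon 79.978°): 153.5 mi
Echo (lat 25.130°, lon 75.714°): 132.3 mi

Charlie, Foxtrot, Delta, Bravo, Alpha, Echo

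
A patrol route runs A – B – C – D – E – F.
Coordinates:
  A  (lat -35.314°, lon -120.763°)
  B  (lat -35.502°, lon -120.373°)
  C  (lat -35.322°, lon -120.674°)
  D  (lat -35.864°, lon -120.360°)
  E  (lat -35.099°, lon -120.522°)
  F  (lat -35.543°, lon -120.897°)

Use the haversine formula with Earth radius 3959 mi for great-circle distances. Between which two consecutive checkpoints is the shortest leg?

Leg distances:
A→B: 25.5 mi
B→C: 21.0 mi
C→D: 41.4 mi
D→E: 53.6 mi
E→F: 37.3 mi
The shortest leg is B–C at 21.0 mi.

B–C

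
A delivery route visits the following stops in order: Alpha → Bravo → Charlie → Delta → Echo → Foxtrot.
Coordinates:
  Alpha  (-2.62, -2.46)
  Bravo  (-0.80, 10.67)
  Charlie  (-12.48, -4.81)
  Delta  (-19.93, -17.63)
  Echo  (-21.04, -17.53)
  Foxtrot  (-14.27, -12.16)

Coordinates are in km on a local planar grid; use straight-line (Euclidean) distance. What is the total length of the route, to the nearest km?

Leg distances:
Alpha→Bravo: 13.3 km  (cumulative 13.3 km)
Bravo→Charlie: 19.4 km  (cumulative 32.6 km)
Charlie→Delta: 14.8 km  (cumulative 47.5 km)
Delta→Echo: 1.1 km  (cumulative 48.6 km)
Echo→Foxtrot: 8.6 km  (cumulative 57.2 km)
Total route length ≈ 57 km.

57 km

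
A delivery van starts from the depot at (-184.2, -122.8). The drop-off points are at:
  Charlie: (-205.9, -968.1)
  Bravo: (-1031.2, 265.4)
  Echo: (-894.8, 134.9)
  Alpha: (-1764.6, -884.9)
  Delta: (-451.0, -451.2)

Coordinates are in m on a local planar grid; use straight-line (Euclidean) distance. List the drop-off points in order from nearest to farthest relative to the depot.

Delta, Echo, Charlie, Bravo, Alpha

Computing each straight-line distance from (-184.2, -122.8):
Delta (-451.0, -451.2): 423.1 m
Echo (-894.8, 134.9): 755.9 m
Charlie (-205.9, -968.1): 845.6 m
Bravo (-1031.2, 265.4): 931.7 m
Alpha (-1764.6, -884.9): 1754.6 m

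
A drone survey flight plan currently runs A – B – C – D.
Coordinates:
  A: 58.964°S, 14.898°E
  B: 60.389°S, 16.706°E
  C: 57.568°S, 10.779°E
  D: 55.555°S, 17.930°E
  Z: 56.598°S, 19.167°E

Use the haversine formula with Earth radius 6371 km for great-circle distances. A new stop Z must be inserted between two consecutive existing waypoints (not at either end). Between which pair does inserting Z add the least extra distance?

between C and D

Added distance for inserting Z between each consecutive pair:
A–B: 621.8 km
B–C: 500.9 km
C–D: 165.2 km
Smallest added distance is 165.2 km, inserting between C and D.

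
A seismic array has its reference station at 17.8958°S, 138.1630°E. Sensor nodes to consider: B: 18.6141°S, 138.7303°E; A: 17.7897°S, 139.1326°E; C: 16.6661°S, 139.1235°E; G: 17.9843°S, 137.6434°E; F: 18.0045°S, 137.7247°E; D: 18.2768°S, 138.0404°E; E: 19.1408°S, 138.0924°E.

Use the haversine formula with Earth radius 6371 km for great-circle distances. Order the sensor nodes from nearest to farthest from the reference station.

Computing each great-circle distance from 17.8958°S, 138.1630°E:
D 18.2768°S, 138.0404°E: 44.3 km
F 18.0045°S, 137.7247°E: 47.9 km
G 17.9843°S, 137.6434°E: 55.8 km
B 18.6141°S, 138.7303°E: 99.8 km
A 17.7897°S, 139.1326°E: 103.3 km
E 19.1408°S, 138.0924°E: 138.6 km
C 16.6661°S, 139.1235°E: 170.6 km

D, F, G, B, A, E, C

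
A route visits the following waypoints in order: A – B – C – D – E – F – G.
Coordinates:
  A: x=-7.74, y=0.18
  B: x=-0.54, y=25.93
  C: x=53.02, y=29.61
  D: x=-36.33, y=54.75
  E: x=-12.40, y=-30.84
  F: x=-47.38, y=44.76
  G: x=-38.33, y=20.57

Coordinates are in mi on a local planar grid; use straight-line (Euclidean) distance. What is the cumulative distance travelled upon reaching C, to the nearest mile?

Leg distances:
A→B: 26.7 mi  (cumulative 26.7 mi)
B→C: 53.7 mi  (cumulative 80.4 mi)
Cumulative distance at C ≈ 80 mi.

80 mi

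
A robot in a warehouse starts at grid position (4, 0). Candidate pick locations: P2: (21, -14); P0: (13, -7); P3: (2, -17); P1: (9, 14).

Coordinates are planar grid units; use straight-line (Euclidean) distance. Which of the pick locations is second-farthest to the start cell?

Distances from the start cell ((4, 0)):
P2: 22.0
P3: 17.1
P1: 14.9
P0: 11.4
The second-farthest is P3 at 17.1.

P3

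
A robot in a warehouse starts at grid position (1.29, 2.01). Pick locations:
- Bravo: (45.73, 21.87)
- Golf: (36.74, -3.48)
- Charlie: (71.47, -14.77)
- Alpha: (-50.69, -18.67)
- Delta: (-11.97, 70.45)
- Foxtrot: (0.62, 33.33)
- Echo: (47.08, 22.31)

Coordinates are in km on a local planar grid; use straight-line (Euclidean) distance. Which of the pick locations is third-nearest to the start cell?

Bravo

Distances from the start cell ((1.29, 2.01)):
Foxtrot: 31.3 km
Golf: 35.9 km
Bravo: 48.7 km
Echo: 50.1 km
Alpha: 55.9 km
Delta: 69.7 km
Charlie: 72.2 km
The third-nearest is Bravo at 48.7 km.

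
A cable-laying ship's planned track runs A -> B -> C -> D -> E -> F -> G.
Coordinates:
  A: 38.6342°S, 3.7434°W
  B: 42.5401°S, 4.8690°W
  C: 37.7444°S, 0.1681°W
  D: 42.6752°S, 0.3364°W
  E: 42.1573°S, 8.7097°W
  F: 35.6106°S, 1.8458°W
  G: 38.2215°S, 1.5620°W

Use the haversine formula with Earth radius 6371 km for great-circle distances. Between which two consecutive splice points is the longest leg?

E–F

Leg distances:
A→B: 444.6 km
B→C: 666.1 km
C→D: 548.5 km
D→E: 689.5 km
E→F: 938.9 km
F→G: 291.4 km
The longest leg is E–F at 938.9 km.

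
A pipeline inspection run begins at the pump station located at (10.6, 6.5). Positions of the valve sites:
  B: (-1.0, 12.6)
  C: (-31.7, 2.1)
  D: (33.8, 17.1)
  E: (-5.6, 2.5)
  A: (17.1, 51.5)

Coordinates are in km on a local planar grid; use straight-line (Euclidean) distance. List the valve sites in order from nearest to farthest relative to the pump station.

Computing each straight-line distance from (10.6, 6.5):
B (-1.0, 12.6): 13.1 km
E (-5.6, 2.5): 16.7 km
D (33.8, 17.1): 25.5 km
C (-31.7, 2.1): 42.5 km
A (17.1, 51.5): 45.5 km

B, E, D, C, A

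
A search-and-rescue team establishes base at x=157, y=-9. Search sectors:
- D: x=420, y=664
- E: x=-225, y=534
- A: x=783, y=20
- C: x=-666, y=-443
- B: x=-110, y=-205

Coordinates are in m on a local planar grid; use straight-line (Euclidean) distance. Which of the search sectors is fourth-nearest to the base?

Distances from the base (x=157, y=-9):
B: 331.2 m
A: 626.7 m
E: 663.9 m
D: 722.6 m
C: 930.4 m
The fourth-nearest is D at 722.6 m.

D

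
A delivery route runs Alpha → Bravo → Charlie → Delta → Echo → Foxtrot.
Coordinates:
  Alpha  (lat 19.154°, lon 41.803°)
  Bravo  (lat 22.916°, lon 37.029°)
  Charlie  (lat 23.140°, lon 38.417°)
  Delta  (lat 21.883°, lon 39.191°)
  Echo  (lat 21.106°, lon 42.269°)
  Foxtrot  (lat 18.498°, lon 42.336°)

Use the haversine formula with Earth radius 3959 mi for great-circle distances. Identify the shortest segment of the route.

Bravo–Charlie

Leg distances:
Alpha→Bravo: 402.9 mi
Bravo→Charlie: 89.6 mi
Charlie→Delta: 99.9 mi
Delta→Echo: 205.0 mi
Echo→Foxtrot: 180.3 mi
The shortest leg is Bravo–Charlie at 89.6 mi.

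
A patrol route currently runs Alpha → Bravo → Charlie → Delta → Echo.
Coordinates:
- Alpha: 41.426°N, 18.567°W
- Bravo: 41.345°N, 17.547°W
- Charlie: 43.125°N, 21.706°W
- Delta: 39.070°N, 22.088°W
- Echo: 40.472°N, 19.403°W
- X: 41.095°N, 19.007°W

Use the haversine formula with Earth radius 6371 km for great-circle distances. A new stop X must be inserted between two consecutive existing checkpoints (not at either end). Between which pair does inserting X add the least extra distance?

between Bravo and Charlie

Added distance for inserting X between each consecutive pair:
Alpha–Bravo: 91.7 km
Bravo–Charlie: 46.8 km
Charlie–Delta: 210.5 km
Delta–Echo: 145.0 km
Smallest added distance is 46.8 km, inserting between Bravo and Charlie.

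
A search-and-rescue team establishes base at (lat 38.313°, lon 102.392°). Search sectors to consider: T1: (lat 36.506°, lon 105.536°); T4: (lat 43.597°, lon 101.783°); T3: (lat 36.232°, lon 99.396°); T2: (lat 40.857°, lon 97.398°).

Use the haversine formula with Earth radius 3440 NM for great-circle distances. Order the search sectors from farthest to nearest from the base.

Computing each great-circle distance from (lat 38.313°, lon 102.392°):
T4 (lat 43.597°, lon 101.783°): 318.4 NM
T2 (lat 40.857°, lon 97.398°): 276.9 NM
T3 (lat 36.232°, lon 99.396°): 190.0 NM
T1 (lat 36.506°, lon 105.536°): 185.1 NM

T4, T2, T3, T1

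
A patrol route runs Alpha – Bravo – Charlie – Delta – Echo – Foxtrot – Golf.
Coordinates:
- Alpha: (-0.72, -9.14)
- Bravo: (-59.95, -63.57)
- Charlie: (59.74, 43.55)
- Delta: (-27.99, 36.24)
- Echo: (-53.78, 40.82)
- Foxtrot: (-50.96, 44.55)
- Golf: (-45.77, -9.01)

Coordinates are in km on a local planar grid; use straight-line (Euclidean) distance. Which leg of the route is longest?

Bravo–Charlie

Leg distances:
Alpha→Bravo: 80.4 km
Bravo→Charlie: 160.6 km
Charlie→Delta: 88.0 km
Delta→Echo: 26.2 km
Echo→Foxtrot: 4.7 km
Foxtrot→Golf: 53.8 km
The longest leg is Bravo–Charlie at 160.6 km.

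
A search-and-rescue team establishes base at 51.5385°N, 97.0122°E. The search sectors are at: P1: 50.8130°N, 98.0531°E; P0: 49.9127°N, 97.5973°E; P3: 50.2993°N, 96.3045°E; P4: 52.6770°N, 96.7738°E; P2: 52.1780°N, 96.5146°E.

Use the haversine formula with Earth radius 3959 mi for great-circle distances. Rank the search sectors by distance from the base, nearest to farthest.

P2, P1, P4, P3, P0

Computing each great-circle distance from 51.5385°N, 97.0122°E:
P2 52.1780°N, 96.5146°E: 49.0 mi
P1 50.8130°N, 98.0531°E: 67.4 mi
P4 52.6770°N, 96.7738°E: 79.3 mi
P3 50.2993°N, 96.3045°E: 91.0 mi
P0 49.9127°N, 97.5973°E: 115.2 mi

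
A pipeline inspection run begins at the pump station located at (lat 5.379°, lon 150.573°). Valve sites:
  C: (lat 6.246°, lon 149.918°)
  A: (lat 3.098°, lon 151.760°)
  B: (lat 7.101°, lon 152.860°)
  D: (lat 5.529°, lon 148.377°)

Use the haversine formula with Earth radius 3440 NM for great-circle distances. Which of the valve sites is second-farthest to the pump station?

A

Distances from the pump station ((lat 5.379°, lon 150.573°)):
B: 171.2 NM
A: 154.3 NM
D: 131.6 NM
C: 65.1 NM
The second-farthest is A at 154.3 NM.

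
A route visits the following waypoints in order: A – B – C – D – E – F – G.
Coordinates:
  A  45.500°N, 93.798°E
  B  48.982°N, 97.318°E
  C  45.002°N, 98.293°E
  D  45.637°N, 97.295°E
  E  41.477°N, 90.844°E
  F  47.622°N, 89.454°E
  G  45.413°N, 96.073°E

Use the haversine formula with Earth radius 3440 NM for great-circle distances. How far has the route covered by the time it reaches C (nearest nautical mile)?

496 NM

Leg distances:
A→B: 253.5 NM  (cumulative 253.5 NM)
B→C: 242.3 NM  (cumulative 495.8 NM)
Cumulative distance at C ≈ 496 NM.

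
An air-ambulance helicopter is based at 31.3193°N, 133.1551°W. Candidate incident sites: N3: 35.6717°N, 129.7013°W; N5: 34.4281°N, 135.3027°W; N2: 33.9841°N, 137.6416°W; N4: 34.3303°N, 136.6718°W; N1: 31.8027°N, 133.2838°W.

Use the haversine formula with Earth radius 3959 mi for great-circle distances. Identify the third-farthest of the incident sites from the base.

N4

Distance to each, sorted:
N3: 360.6 mi
N2: 319.4 mi
N4: 291.5 mi
N5: 248.3 mi
N1: 34.3 mi
The third-farthest is N4 at 291.5 mi.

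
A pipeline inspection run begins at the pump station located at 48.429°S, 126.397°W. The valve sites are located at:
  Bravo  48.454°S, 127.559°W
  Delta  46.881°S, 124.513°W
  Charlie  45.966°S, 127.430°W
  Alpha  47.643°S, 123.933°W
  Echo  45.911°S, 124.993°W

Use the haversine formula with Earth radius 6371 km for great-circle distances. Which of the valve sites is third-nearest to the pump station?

Distances from the pump station (48.429°S, 126.397°W):
Bravo: 85.8 km
Alpha: 203.0 km
Delta: 222.6 km
Charlie: 284.8 km
Echo: 299.4 km
The third-nearest is Delta at 222.6 km.

Delta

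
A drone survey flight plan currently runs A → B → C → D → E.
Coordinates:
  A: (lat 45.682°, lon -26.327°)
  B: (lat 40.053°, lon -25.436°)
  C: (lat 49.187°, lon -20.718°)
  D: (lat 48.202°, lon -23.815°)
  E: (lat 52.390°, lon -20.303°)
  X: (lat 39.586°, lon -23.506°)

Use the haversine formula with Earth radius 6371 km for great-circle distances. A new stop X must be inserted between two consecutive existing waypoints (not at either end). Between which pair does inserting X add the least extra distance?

between B and C

Added distance for inserting X between each consecutive pair:
A–B: 258.6 km
B–C: 181.4 km
C–D: 1796.2 km
D–E: 1874.9 km
Smallest added distance is 181.4 km, inserting between B and C.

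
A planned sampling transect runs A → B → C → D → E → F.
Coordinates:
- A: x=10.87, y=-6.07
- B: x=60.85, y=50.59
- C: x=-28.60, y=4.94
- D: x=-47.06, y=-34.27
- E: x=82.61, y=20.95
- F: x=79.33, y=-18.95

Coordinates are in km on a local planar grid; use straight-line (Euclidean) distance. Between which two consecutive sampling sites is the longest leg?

D–E

Leg distances:
A→B: 75.6 km
B→C: 100.4 km
C→D: 43.3 km
D→E: 140.9 km
E→F: 40.0 km
The longest leg is D–E at 140.9 km.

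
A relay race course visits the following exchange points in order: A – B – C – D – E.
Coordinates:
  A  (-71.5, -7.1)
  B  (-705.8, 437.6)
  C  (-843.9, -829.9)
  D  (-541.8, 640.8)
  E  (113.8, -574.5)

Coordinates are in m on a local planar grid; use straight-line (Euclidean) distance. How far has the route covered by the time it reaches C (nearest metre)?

2050 m

Leg distances:
A→B: 774.7 m  (cumulative 774.7 m)
B→C: 1275.0 m  (cumulative 2049.7 m)
Cumulative distance at C ≈ 2050 m.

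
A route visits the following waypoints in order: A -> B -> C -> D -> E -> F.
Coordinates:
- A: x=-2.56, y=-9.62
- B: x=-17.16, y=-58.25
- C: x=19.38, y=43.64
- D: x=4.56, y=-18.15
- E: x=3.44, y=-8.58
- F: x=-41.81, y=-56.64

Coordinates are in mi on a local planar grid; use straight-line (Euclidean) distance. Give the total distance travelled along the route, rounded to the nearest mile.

298 mi

Leg distances:
A→B: 50.8 mi  (cumulative 50.8 mi)
B→C: 108.2 mi  (cumulative 159.0 mi)
C→D: 63.5 mi  (cumulative 222.6 mi)
D→E: 9.6 mi  (cumulative 232.2 mi)
E→F: 66.0 mi  (cumulative 298.2 mi)
Total route length ≈ 298 mi.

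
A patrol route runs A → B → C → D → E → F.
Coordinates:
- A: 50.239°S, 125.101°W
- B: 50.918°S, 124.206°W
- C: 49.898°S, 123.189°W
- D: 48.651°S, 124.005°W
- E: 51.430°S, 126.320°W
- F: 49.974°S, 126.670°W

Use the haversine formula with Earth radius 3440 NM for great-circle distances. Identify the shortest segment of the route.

A–B

Leg distances:
A→B: 53.2 NM
B→C: 72.6 NM
C→D: 81.4 NM
D→E: 189.2 NM
E→F: 88.4 NM
The shortest leg is A–B at 53.2 NM.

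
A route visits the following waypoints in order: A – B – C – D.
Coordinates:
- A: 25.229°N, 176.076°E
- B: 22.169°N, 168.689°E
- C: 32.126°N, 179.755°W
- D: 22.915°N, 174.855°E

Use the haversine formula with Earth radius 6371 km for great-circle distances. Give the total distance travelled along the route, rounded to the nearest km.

3568 km

Leg distances:
A→B: 825.3 km  (cumulative 825.3 km)
B→C: 1589.5 km  (cumulative 2414.8 km)
C→D: 1153.4 km  (cumulative 3568.2 km)
Total route length ≈ 3568 km.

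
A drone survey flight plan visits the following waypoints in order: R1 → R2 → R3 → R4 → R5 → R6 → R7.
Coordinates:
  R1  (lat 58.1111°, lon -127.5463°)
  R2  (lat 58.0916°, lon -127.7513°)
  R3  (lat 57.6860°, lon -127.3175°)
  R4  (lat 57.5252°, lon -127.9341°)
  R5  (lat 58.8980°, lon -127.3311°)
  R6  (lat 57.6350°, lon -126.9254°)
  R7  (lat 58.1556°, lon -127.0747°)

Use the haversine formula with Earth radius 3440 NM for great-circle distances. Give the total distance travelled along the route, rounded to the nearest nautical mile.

250 NM

Leg distances:
R1→R2: 6.6 NM  (cumulative 6.6 NM)
R2→R3: 28.0 NM  (cumulative 34.6 NM)
R3→R4: 22.1 NM  (cumulative 56.7 NM)
R4→R5: 84.6 NM  (cumulative 141.3 NM)
R5→R6: 76.9 NM  (cumulative 218.2 NM)
R6→R7: 31.6 NM  (cumulative 249.8 NM)
Total route length ≈ 250 NM.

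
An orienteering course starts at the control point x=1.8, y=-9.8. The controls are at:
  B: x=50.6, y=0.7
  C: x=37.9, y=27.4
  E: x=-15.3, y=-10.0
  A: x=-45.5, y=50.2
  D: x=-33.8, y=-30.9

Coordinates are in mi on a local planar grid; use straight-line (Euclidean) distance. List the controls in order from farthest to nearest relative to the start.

A, C, B, D, E

Distances from the start:
A x=-45.5, y=50.2: 76.4 mi
C x=37.9, y=27.4: 51.8 mi
B x=50.6, y=0.7: 49.9 mi
D x=-33.8, y=-30.9: 41.4 mi
E x=-15.3, y=-10.0: 17.1 mi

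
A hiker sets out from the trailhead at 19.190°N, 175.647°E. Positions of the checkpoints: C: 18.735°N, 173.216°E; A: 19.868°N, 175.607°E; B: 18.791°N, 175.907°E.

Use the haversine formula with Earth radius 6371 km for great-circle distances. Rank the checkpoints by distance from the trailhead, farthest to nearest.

C, A, B

Distances from the trailhead:
C 18.735°N, 173.216°E: 260.6 km
A 19.868°N, 175.607°E: 75.5 km
B 18.791°N, 175.907°E: 52.1 km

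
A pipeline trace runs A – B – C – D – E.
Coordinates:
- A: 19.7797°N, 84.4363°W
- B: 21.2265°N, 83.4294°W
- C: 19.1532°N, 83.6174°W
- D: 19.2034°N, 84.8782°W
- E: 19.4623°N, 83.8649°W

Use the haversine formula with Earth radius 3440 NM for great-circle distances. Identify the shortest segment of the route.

D–E

Leg distances:
A→B: 103.7 NM
B→C: 124.9 NM
C→D: 71.6 NM
D→E: 59.5 NM
The shortest leg is D–E at 59.5 NM.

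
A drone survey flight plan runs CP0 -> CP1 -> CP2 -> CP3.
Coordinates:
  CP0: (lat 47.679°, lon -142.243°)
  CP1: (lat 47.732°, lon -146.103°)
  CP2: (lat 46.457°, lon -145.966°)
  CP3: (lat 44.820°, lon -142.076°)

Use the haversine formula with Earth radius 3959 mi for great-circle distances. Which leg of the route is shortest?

Leg distances:
CP0→CP1: 179.5 mi
CP1→CP2: 88.3 mi
CP2→CP3: 219.3 mi
The shortest leg is CP1–CP2 at 88.3 mi.

CP1–CP2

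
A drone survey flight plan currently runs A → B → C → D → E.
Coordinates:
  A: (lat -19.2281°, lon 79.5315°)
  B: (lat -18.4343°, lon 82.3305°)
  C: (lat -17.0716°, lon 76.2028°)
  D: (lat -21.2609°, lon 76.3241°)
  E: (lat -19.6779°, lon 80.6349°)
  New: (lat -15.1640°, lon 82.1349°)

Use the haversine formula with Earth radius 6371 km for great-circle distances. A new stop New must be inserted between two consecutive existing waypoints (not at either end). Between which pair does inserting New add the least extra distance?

Added distance for inserting New between each consecutive pair:
A–B: 586.5 km
B–C: 366.1 km
C–D: 1116.4 km
D–E: 958.5 km
Smallest added distance is 366.1 km, inserting between B and C.

between B and C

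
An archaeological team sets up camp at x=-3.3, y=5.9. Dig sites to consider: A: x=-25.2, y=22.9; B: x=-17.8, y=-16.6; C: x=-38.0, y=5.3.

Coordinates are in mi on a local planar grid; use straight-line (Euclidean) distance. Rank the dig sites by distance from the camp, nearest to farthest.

Distances from the camp:
B x=-17.8, y=-16.6: 26.8 mi
A x=-25.2, y=22.9: 27.7 mi
C x=-38.0, y=5.3: 34.7 mi

B, A, C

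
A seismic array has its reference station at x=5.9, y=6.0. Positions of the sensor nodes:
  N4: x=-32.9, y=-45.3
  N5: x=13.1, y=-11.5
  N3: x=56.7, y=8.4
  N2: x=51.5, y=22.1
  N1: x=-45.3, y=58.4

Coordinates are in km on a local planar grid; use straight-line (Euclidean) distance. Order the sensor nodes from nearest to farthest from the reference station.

Computing each straight-line distance from x=5.9, y=6.0:
N5 x=13.1, y=-11.5: 18.9 km
N2 x=51.5, y=22.1: 48.4 km
N3 x=56.7, y=8.4: 50.9 km
N4 x=-32.9, y=-45.3: 64.3 km
N1 x=-45.3, y=58.4: 73.3 km

N5, N2, N3, N4, N1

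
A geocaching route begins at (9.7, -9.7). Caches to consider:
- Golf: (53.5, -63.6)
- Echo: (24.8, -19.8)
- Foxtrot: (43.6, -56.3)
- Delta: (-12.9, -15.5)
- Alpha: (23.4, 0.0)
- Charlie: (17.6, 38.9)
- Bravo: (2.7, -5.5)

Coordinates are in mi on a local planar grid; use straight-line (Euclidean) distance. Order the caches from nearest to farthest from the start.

Distances from the start:
Bravo (2.7, -5.5): 8.2 mi
Alpha (23.4, 0.0): 16.8 mi
Echo (24.8, -19.8): 18.2 mi
Delta (-12.9, -15.5): 23.3 mi
Charlie (17.6, 38.9): 49.2 mi
Foxtrot (43.6, -56.3): 57.6 mi
Golf (53.5, -63.6): 69.5 mi

Bravo, Alpha, Echo, Delta, Charlie, Foxtrot, Golf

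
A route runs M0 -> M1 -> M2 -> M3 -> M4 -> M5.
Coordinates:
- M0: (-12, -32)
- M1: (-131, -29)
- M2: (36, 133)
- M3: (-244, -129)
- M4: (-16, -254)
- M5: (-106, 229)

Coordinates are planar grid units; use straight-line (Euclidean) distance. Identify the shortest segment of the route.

M0–M1

Leg distances:
M0→M1: 119.0
M1→M2: 232.7
M2→M3: 383.5
M3→M4: 260.0
M4→M5: 491.3
The shortest leg is M0–M1 at 119.0.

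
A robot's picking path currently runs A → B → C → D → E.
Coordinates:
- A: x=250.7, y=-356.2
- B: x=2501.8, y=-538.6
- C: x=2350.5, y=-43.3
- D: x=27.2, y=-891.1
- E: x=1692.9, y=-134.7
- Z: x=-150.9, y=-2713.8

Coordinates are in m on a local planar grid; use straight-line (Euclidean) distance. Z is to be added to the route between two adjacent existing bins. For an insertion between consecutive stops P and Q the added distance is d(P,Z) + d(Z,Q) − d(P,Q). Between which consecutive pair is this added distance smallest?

between C and D

Added distance for inserting Z between each consecutive pair:
A–B: 3563.6 m
B–C: 6571.6 m
C–D: 3017.3 m
D–E: 3172.4 m
Smallest added distance is 3017.3 m, inserting between C and D.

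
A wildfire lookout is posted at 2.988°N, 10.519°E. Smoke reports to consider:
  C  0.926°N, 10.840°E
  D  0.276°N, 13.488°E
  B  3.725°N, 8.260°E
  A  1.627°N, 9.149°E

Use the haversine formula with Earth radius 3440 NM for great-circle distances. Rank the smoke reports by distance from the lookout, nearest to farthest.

Distance from the lookout at 2.988°N, 10.519°E to each:
A 1.627°N, 9.149°E: 115.9 NM
C 0.926°N, 10.840°E: 125.3 NM
B 3.725°N, 8.260°E: 142.4 NM
D 0.276°N, 13.488°E: 241.4 NM

A, C, B, D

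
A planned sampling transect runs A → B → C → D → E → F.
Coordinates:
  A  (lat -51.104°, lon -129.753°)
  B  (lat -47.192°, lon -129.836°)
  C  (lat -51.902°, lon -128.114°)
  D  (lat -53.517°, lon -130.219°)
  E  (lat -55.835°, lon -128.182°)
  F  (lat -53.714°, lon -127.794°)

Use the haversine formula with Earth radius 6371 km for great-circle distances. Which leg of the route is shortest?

C–D

Leg distances:
A→B: 435.0 km
B→C: 538.2 km
C→D: 228.8 km
D→E: 289.1 km
E→F: 237.2 km
The shortest leg is C–D at 228.8 km.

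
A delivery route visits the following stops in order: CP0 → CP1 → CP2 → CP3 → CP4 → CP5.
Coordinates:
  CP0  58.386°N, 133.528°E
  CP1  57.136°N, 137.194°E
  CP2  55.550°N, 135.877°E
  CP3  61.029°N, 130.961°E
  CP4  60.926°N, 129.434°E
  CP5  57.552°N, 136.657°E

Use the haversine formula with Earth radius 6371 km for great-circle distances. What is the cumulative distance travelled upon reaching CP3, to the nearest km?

1125 km

Leg distances:
CP0→CP1: 258.0 km  (cumulative 258.0 km)
CP1→CP2: 194.1 km  (cumulative 452.2 km)
CP2→CP3: 673.2 km  (cumulative 1125.3 km)
Cumulative distance at CP3 ≈ 1125 km.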